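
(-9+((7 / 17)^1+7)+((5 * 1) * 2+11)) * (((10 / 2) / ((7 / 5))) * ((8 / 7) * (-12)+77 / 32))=-614625 / 784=-783.96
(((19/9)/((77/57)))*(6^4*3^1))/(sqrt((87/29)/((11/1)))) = 155952*sqrt(33)/77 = 11634.75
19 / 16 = 1.19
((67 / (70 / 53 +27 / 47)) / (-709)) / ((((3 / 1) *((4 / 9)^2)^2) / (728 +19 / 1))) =-272657793033 / 856880384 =-318.20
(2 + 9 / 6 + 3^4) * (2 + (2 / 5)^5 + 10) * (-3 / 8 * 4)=-4757181 / 3125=-1522.30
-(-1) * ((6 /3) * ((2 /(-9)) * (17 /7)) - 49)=-3155 /63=-50.08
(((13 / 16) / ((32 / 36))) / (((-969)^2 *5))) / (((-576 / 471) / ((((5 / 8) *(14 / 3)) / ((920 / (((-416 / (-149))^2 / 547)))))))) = -2414503 / 335695270705332480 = -0.00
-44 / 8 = -11 / 2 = -5.50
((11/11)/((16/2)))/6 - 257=-12335/48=-256.98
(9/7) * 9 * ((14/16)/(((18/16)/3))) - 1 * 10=17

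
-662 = -662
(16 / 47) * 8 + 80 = 3888 / 47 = 82.72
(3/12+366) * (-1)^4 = 1465/4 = 366.25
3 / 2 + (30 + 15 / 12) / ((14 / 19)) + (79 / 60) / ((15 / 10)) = 112867 / 2520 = 44.79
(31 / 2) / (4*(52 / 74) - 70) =-1147 / 4972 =-0.23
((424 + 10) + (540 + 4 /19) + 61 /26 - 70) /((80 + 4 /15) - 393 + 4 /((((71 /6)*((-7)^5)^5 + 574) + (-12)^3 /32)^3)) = -5798841224007521639219308963383074560412737903104569440819635575829469852305 /2000416504713930125295239658825548372647417164161076698242172712394523967722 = -2.90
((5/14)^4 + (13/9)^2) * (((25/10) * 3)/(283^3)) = 32714645/47018114484768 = 0.00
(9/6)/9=1/6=0.17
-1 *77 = -77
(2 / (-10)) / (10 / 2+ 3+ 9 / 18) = -2 / 85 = -0.02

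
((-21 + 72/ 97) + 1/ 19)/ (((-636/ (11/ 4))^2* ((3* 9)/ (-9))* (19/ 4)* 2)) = 2252899/ 169970837184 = 0.00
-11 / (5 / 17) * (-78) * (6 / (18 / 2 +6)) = 1166.88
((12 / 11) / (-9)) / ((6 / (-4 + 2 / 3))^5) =12500 / 1948617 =0.01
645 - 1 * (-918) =1563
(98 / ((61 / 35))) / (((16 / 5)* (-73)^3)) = -8575 / 189840296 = -0.00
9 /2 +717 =1443 /2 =721.50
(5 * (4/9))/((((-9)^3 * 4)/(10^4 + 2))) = -16670/2187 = -7.62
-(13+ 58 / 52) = -367 / 26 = -14.12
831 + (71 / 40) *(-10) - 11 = 3209 / 4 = 802.25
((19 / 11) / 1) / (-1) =-19 / 11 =-1.73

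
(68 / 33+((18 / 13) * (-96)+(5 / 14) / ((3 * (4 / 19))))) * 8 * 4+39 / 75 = -312986461 / 75075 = -4168.98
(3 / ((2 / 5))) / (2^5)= 15 / 64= 0.23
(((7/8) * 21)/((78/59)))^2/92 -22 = -79208455/3980288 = -19.90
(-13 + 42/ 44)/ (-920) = 53/ 4048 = 0.01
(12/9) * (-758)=-3032/3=-1010.67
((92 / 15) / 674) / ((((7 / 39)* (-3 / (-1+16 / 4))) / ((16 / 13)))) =-736 / 11795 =-0.06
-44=-44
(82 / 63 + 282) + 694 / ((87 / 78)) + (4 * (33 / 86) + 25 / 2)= 144480493 / 157122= 919.54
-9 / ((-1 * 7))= 1.29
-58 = -58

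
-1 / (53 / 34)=-34 / 53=-0.64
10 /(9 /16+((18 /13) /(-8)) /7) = 14560 /783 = 18.60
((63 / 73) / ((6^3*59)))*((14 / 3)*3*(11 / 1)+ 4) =553 / 51684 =0.01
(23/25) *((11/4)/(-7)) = -253/700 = -0.36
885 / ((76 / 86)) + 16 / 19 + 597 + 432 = 77189 / 38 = 2031.29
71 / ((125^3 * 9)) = 71 / 17578125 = 0.00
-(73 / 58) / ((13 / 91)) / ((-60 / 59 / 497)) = 14984053 / 3480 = 4305.76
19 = 19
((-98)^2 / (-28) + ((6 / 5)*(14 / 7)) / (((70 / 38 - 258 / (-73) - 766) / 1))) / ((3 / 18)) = -10855895514 / 5274925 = -2058.02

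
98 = 98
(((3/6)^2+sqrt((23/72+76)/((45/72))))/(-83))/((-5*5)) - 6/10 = -4979/8300+sqrt(1099)/6225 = -0.59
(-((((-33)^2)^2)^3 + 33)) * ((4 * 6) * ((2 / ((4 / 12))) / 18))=-13343116119623879952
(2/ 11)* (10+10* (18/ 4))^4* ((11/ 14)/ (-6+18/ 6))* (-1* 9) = 27451875/ 7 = 3921696.43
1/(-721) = -1/721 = -0.00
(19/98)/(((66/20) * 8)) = 95/12936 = 0.01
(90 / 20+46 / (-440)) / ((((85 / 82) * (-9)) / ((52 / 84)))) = -515411 / 1767150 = -0.29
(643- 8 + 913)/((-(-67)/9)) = 13932/67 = 207.94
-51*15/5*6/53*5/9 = -510/53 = -9.62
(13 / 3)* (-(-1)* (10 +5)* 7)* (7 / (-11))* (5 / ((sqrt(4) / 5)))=-79625 / 22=-3619.32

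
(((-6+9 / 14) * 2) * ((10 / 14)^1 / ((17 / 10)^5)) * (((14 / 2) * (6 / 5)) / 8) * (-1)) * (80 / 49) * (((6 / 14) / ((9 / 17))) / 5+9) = 28860000000 / 3409076657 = 8.47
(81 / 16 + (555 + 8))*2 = 9089 / 8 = 1136.12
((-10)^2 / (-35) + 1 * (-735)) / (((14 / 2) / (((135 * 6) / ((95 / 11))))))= -9886.18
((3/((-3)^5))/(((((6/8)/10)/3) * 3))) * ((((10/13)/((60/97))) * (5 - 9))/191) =7760/1810107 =0.00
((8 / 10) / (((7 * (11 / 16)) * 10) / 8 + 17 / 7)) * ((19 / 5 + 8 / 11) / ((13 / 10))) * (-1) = -297472 / 901615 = -0.33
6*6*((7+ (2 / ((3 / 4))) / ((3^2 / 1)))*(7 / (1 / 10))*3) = 55160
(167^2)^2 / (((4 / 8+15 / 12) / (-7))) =-3111185284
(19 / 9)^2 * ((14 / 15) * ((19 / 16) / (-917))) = -6859 / 1273320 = -0.01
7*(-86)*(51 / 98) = -2193 / 7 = -313.29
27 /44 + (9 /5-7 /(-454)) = 121307 /49940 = 2.43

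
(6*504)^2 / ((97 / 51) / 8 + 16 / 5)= 18654935040 / 7013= 2660050.63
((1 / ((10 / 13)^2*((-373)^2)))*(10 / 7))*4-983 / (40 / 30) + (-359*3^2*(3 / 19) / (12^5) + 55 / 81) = -5652493362519637 / 7674043991040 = -736.57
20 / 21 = 0.95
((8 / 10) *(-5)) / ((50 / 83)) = -166 / 25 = -6.64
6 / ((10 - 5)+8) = 6 / 13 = 0.46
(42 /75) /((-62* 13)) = -7 /10075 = -0.00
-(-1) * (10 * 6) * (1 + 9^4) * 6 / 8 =295290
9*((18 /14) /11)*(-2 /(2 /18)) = -1458 /77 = -18.94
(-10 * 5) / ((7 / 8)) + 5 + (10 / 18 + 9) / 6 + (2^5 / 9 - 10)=-10772 / 189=-56.99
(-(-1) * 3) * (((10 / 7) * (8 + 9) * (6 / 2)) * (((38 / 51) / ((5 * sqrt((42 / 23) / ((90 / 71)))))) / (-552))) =-19 * sqrt(171465) / 160034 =-0.05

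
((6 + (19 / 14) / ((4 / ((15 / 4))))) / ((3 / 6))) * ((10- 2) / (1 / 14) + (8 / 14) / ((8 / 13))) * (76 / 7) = 17832.92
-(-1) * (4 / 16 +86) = 345 / 4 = 86.25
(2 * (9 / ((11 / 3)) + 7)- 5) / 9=17 / 11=1.55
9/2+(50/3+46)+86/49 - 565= -145847/294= -496.08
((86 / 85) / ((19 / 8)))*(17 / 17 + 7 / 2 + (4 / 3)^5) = 291368 / 78489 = 3.71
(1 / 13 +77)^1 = 1002 / 13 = 77.08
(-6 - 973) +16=-963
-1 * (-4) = 4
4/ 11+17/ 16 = 251/ 176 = 1.43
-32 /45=-0.71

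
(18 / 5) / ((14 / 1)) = 9 / 35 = 0.26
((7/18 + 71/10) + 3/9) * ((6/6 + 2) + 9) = 1408/15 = 93.87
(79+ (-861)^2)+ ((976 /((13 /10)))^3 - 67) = 931342884601 /2197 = 423915741.74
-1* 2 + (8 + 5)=11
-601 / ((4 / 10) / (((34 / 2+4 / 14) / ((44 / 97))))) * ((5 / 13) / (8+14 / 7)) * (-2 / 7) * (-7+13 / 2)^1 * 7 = -3206335 / 1456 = -2202.15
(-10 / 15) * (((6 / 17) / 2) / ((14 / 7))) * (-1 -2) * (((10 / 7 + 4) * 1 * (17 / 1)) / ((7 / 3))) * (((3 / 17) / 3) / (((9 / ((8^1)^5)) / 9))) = 11206656 / 833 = 13453.37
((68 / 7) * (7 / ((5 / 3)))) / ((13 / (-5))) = -204 / 13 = -15.69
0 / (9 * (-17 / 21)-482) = 0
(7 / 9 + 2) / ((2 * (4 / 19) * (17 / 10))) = 2375 / 612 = 3.88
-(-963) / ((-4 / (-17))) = 16371 / 4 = 4092.75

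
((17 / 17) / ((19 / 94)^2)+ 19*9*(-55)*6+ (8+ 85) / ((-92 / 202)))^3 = -830745701340014852892646973 / 4579257873016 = -181414920141386.90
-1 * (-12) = 12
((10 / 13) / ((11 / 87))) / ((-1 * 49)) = -870 / 7007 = -0.12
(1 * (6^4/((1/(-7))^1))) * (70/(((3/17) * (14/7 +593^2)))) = -10.23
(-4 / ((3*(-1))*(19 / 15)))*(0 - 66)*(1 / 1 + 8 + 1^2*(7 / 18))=-37180 / 57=-652.28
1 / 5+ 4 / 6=13 / 15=0.87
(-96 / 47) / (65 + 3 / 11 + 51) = -1056 / 60113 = -0.02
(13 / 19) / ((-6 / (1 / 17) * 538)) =-13 / 1042644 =-0.00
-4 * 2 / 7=-8 / 7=-1.14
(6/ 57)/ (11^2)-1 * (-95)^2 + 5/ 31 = -643191168/ 71269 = -9024.84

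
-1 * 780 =-780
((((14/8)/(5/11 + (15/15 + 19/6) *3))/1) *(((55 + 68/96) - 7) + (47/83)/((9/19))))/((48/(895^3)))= 3292561336054375/32700672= 100687879.93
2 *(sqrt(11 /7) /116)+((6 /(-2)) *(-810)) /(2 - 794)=-135 /44+sqrt(77) /406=-3.05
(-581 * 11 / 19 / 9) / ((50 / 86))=-274813 / 4275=-64.28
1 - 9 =-8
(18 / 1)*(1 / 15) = 6 / 5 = 1.20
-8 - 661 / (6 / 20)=-6634 / 3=-2211.33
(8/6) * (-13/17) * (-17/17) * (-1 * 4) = -208/51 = -4.08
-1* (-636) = 636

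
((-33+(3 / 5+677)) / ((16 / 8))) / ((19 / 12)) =19338 / 95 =203.56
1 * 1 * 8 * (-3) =-24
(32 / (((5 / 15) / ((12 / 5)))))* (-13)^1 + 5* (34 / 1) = -14126 / 5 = -2825.20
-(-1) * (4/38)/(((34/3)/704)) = 2112/323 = 6.54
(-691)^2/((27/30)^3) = 477481000/729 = 654980.80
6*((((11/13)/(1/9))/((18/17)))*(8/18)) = 748/39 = 19.18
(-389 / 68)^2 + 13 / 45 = 33.01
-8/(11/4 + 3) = -32/23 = -1.39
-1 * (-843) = 843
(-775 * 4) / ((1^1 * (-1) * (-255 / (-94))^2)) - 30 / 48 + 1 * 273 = 14432891 / 20808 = 693.62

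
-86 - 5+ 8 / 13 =-1175 / 13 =-90.38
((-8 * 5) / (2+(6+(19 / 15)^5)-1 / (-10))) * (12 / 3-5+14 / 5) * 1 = -109350000 / 17254073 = -6.34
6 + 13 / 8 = 61 / 8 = 7.62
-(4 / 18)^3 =-8 / 729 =-0.01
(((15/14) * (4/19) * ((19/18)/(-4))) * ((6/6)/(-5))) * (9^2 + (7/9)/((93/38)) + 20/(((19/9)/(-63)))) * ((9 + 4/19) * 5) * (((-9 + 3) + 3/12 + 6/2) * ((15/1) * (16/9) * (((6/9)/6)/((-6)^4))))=56363883125/31719233232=1.78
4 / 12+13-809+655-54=-584 / 3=-194.67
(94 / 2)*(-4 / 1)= -188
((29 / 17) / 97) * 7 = 203 / 1649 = 0.12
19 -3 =16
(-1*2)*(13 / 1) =-26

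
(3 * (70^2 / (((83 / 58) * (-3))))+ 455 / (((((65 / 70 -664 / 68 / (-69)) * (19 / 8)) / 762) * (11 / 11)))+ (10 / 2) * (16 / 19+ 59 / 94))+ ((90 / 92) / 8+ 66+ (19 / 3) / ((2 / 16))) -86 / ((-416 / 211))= 311163461087291653 / 2336672777478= 133165.18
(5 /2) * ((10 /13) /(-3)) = -25 /39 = -0.64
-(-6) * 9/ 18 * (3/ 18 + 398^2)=950425/ 2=475212.50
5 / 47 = 0.11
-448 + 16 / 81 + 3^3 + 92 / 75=-849641 / 2025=-419.58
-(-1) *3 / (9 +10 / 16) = 24 / 77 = 0.31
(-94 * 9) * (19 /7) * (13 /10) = -104481 /35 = -2985.17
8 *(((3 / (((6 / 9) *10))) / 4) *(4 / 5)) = 18 / 25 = 0.72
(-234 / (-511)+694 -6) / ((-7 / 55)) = -19349110 / 3577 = -5409.31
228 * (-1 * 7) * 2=-3192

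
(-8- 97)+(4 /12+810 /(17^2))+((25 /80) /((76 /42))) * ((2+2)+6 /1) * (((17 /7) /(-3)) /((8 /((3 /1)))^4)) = -109999516619 /1079574528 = -101.89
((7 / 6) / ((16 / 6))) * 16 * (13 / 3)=91 / 3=30.33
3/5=0.60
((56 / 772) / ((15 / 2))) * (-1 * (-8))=224 / 2895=0.08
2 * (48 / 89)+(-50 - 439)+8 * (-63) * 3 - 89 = -185914 / 89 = -2088.92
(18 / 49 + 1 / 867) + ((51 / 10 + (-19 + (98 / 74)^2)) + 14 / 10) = -1207113919 / 116318454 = -10.38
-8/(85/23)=-184/85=-2.16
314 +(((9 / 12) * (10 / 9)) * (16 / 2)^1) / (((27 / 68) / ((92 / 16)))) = 33254 / 81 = 410.54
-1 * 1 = -1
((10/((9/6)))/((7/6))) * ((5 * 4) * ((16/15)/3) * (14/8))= 640/9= 71.11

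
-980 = -980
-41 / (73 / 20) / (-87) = 820 / 6351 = 0.13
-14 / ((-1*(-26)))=-7 / 13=-0.54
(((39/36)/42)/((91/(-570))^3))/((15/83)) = -14232425/405769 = -35.08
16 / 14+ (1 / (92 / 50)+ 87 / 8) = 16179 / 1288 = 12.56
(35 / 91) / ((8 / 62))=155 / 52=2.98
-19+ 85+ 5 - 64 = 7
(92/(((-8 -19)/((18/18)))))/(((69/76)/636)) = -64448/27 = -2386.96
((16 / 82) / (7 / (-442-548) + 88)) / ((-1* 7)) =-7920 / 25001431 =-0.00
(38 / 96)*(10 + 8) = 57 / 8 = 7.12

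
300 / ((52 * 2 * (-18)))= -25 / 156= -0.16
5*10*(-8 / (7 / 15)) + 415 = -3095 / 7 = -442.14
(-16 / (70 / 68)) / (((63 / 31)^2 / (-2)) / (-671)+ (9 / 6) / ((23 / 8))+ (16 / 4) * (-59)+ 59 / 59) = 16136250944 / 243426955765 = 0.07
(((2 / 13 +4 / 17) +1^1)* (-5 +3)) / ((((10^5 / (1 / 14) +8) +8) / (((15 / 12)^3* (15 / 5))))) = -38375 / 3300304384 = -0.00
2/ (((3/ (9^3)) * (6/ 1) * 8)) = 81/ 8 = 10.12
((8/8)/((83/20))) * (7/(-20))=-7/83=-0.08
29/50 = 0.58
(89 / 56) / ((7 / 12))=267 / 98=2.72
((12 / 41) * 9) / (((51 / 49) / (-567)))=-1000188 / 697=-1434.99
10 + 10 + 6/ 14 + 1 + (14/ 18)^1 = 1399/ 63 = 22.21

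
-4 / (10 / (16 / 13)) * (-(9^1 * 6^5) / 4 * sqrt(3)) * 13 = 559872 * sqrt(3) / 5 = 193945.35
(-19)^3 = -6859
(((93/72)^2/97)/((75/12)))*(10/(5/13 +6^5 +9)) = 0.00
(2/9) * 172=38.22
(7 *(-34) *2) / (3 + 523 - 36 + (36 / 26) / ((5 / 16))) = -15470 / 16069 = -0.96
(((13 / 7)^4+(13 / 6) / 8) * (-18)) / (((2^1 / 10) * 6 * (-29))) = 7010705 / 1114064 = 6.29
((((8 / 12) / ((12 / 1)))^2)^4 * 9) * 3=0.00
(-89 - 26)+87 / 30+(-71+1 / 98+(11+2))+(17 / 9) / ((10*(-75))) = -56258033 / 330750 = -170.09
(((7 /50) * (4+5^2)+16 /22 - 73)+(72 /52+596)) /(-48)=-1261193 /114400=-11.02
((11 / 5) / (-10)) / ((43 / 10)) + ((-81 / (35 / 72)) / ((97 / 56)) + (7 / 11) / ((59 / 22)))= -23627451 / 246089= -96.01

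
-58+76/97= -57.22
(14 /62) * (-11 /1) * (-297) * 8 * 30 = 5488560 /31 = 177050.32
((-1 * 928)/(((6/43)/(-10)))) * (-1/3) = -199520/9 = -22168.89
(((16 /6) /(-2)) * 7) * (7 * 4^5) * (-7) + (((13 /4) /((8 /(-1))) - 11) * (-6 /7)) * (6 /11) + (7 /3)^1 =865449815 /1848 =468317.00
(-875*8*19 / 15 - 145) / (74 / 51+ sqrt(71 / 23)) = 782230690 / 58723 - 23439345*sqrt(1633) / 58723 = -2809.16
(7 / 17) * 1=7 / 17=0.41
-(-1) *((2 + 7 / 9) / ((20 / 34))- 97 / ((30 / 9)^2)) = -3607 / 900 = -4.01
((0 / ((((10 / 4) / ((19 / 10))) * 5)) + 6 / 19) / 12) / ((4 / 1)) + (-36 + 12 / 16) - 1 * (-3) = -4901 / 152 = -32.24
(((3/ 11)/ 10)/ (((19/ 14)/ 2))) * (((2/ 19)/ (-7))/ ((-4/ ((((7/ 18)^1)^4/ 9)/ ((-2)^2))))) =2401/ 25011581760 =0.00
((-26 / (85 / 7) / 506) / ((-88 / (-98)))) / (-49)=91 / 946220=0.00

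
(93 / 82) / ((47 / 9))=837 / 3854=0.22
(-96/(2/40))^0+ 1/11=12/11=1.09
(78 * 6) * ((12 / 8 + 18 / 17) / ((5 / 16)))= 325728 / 85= 3832.09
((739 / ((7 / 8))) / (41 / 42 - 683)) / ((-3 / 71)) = 839504 / 28645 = 29.31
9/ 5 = 1.80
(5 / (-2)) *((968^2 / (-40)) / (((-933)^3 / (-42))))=819896 / 270722079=0.00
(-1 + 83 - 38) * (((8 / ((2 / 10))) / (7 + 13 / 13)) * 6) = 1320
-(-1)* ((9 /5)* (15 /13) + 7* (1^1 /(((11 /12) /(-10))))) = -74.29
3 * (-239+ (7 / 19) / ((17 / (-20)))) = -232011 / 323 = -718.30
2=2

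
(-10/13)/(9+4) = -0.06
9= 9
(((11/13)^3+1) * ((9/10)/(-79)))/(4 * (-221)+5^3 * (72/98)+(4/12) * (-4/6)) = 3500658/151625504615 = 0.00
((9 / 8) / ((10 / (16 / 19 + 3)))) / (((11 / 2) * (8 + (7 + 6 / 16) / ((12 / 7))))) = 7884 / 1234145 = 0.01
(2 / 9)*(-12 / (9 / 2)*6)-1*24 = -248 / 9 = -27.56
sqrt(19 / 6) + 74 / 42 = 37 / 21 + sqrt(114) / 6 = 3.54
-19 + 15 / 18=-18.17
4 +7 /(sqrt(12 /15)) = 4 +7 * sqrt(5) /2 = 11.83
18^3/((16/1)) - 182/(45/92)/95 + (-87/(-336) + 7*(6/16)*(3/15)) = 173022617/478800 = 361.37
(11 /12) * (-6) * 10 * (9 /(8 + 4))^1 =-41.25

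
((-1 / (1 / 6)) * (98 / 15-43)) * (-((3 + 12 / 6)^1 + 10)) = -3282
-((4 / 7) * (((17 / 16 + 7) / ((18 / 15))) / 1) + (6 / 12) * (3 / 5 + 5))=-1859 / 280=-6.64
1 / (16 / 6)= 3 / 8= 0.38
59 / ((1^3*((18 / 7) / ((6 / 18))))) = 413 / 54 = 7.65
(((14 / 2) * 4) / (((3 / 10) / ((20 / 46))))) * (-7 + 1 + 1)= -14000 / 69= -202.90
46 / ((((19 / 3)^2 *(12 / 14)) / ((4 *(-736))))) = -1421952 / 361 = -3938.93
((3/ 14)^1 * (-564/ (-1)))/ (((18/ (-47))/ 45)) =-99405/ 7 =-14200.71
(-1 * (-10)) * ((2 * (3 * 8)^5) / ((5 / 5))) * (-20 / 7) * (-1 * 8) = 25480396800 / 7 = 3640056685.71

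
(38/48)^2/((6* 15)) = 361/51840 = 0.01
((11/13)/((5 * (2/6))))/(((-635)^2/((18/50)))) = 297/655240625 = 0.00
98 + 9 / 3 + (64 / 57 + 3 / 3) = 5878 / 57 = 103.12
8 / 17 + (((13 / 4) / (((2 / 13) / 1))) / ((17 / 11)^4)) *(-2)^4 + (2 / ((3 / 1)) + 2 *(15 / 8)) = 64282157 / 1002252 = 64.14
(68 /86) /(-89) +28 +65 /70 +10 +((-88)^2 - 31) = 415332353 /53578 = 7751.92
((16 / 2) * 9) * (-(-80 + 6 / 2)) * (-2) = -11088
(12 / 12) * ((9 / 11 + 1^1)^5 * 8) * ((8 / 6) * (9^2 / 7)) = 2764800000 / 1127357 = 2452.46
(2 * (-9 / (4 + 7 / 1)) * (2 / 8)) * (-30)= 135 / 11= 12.27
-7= -7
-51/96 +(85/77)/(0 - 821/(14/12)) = -461941/866976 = -0.53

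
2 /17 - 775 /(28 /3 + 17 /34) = -78932 /1003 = -78.70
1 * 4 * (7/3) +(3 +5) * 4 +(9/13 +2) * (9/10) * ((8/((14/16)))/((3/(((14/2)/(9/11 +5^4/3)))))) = 799468/19227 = 41.58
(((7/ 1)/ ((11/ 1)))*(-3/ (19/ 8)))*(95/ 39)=-280/ 143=-1.96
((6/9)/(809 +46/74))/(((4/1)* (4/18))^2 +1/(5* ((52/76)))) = 64935/85359622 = 0.00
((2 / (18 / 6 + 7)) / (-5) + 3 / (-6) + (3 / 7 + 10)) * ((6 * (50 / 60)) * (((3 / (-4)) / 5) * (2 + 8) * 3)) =-31149 / 140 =-222.49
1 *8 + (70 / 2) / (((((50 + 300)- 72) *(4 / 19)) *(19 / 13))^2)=9898267 / 1236544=8.00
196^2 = 38416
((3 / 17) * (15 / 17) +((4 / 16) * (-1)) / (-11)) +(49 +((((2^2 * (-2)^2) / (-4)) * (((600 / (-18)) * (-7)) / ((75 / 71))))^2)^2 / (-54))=-25422953741853549037 / 2252601252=-11286042622.63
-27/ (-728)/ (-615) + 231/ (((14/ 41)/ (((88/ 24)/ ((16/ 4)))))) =46273723/ 74620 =620.12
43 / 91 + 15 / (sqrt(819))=43 / 91 + 5 *sqrt(91) / 91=1.00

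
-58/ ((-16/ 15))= 435/ 8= 54.38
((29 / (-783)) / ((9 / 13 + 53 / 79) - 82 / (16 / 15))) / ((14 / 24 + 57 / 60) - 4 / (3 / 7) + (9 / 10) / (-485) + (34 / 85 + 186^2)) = 7969520 / 562009618479087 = 0.00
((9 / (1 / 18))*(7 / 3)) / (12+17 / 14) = 5292 / 185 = 28.61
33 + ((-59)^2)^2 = 12117394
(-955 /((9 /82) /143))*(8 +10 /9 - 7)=-212768270 /81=-2626768.77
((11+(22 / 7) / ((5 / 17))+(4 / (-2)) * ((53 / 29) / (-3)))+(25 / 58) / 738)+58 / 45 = 4027263 / 166460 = 24.19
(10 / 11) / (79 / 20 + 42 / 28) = 200 / 1199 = 0.17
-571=-571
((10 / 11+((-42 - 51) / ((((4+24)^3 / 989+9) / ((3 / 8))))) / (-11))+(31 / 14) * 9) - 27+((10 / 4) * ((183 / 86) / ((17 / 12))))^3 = 348108016991716339 / 7423868015270168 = 46.89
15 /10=3 /2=1.50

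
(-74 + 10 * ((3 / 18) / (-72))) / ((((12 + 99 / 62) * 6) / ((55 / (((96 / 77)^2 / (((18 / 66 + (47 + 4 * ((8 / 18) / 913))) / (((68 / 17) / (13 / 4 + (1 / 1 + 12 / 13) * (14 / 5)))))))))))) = -320355835145538115 / 97777515184128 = -3276.38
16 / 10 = 1.60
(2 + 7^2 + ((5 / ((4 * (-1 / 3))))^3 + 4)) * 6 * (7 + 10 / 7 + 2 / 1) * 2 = 31755 / 112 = 283.53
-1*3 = -3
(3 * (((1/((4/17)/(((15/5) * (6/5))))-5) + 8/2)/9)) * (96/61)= 2288/305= 7.50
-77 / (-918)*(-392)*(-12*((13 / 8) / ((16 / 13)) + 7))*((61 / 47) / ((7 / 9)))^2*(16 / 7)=784647270 / 37553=20894.40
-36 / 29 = -1.24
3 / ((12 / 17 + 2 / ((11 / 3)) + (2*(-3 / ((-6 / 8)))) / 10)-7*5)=-935 / 10269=-0.09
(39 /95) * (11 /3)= 143 /95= 1.51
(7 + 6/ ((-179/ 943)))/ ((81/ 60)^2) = -1762000/ 130491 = -13.50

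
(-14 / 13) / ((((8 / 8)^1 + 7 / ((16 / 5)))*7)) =-32 / 663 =-0.05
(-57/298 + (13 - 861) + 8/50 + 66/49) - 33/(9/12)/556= -42966429813/50741950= -846.76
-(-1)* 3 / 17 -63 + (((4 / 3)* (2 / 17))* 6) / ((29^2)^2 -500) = -62.82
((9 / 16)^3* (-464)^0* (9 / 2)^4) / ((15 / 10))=1594323 / 32768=48.65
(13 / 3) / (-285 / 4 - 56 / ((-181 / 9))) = -724 / 11439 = -0.06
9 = 9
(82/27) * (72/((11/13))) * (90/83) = 255840/913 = 280.22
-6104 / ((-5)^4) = -6104 / 625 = -9.77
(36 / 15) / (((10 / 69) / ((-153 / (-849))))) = 21114 / 7075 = 2.98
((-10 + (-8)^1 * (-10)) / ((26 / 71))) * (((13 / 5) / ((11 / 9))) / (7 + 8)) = 1491 / 55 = 27.11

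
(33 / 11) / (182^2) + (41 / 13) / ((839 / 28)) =2927621 / 27791036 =0.11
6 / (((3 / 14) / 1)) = 28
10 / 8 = 5 / 4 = 1.25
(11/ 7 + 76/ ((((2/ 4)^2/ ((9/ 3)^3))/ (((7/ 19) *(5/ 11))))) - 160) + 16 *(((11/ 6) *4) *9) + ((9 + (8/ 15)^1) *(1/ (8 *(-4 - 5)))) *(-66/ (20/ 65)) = 127540733/ 55440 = 2300.52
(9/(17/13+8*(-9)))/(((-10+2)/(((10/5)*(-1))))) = -117/3676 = -0.03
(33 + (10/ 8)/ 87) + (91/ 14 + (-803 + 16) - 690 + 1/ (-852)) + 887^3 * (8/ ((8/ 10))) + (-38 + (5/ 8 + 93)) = 344856456852397/ 49416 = 6978639648.14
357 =357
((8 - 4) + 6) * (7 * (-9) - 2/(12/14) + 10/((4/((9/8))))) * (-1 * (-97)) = -1455485/24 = -60645.21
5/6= 0.83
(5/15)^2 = 1/9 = 0.11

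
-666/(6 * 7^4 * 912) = -37/729904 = -0.00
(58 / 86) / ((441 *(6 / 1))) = 29 / 113778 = 0.00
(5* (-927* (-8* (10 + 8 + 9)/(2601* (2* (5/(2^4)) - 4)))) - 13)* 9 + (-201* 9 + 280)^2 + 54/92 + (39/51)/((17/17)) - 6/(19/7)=590216873967/252586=2336696.71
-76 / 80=-19 / 20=-0.95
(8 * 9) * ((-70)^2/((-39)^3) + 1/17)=-191848/112047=-1.71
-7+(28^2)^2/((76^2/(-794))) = -30504831/361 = -84500.92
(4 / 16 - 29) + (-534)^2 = 1140509 / 4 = 285127.25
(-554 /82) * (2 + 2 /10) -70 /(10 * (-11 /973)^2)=-1358924802 /24805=-54784.31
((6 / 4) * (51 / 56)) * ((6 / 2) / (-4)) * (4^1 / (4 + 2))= -153 / 224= -0.68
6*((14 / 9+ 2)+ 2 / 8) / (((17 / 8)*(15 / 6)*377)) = 1096 / 96135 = 0.01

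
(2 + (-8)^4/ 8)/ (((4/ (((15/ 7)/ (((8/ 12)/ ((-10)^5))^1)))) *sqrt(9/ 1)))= -96375000/ 7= -13767857.14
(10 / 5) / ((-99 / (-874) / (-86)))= -150328 / 99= -1518.46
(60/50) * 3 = 18/5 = 3.60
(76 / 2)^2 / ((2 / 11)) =7942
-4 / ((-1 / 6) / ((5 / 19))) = 120 / 19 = 6.32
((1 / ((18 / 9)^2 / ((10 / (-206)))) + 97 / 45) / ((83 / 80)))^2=25267009936 / 5919917481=4.27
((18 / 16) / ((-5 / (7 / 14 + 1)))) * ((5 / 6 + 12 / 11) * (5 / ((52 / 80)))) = -5715 / 1144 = -5.00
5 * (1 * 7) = 35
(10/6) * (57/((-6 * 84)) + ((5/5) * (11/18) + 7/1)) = 18895/1512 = 12.50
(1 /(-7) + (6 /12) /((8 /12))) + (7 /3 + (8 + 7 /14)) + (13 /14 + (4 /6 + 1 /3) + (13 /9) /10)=17027 /1260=13.51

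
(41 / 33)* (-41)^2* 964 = 66439844 / 33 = 2013328.61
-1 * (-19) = 19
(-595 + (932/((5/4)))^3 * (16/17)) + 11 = 828985708632/2125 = 390110921.71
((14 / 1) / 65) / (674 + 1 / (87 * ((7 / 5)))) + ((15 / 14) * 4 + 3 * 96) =292.29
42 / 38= 21 / 19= 1.11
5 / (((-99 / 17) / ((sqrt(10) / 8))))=-85*sqrt(10) / 792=-0.34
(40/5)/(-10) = -4/5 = -0.80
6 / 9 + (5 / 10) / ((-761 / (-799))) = 5441 / 4566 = 1.19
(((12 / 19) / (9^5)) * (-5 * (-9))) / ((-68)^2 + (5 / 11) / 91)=20020 / 192333420837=0.00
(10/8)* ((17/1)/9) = 85/36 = 2.36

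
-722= -722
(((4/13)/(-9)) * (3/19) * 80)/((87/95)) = -1600/3393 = -0.47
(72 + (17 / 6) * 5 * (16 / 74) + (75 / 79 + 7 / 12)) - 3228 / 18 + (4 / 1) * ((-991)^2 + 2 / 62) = 4271375099335 / 1087356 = 3928221.39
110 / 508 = 55 / 254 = 0.22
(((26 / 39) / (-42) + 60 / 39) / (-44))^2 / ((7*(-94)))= -1555009 / 854474388768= -0.00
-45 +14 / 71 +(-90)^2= 571919 / 71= 8055.20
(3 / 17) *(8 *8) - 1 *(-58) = 1178 / 17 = 69.29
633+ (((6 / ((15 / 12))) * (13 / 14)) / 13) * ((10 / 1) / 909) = 1342601 / 2121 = 633.00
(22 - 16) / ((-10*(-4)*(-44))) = -3 / 880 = -0.00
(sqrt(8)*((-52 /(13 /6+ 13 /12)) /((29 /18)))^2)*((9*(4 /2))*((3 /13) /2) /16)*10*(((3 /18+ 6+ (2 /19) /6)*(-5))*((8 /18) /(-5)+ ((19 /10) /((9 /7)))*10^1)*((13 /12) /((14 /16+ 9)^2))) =-128841062400*sqrt(2) /99724939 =-1827.11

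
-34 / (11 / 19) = -646 / 11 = -58.73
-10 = -10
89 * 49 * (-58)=-252938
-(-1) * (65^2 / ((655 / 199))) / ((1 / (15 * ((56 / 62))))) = 70625100 / 4061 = 17391.06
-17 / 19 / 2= -17 / 38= -0.45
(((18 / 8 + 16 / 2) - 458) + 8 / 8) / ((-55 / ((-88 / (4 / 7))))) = -12509 / 10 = -1250.90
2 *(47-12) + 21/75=1757/25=70.28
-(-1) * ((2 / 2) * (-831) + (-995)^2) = 989194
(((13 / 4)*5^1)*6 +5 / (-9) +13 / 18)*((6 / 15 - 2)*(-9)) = 7032 / 5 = 1406.40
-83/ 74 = -1.12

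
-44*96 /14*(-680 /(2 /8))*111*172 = 15668095268.57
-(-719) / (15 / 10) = 1438 / 3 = 479.33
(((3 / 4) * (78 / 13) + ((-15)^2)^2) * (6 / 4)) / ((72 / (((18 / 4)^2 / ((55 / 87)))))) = 237857391 / 7040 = 33786.56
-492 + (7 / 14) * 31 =-953 / 2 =-476.50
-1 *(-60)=60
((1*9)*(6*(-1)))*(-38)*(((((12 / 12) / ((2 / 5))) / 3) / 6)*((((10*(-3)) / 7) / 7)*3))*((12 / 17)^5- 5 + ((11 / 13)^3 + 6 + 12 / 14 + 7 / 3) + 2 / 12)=-2877880823345475 / 1069963059347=-2689.70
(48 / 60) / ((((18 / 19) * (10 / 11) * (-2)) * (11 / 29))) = -551 / 450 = -1.22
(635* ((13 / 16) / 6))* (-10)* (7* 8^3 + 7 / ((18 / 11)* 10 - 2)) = -7792018325 / 2528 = -3082285.73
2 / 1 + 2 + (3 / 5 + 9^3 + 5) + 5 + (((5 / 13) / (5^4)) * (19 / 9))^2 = 159049069111 / 213890625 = 743.60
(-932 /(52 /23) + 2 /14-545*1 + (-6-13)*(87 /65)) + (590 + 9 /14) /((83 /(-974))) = -298860013 /37765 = -7913.68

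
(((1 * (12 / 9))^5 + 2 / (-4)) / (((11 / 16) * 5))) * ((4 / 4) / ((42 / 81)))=1444 / 693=2.08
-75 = -75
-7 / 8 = -0.88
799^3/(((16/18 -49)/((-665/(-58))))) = -3052843158015/25114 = -121559415.39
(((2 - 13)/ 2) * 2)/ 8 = -11/ 8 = -1.38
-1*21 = -21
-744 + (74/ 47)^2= -1638020/ 2209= -741.52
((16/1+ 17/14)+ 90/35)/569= 277/7966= 0.03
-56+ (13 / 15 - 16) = -1067 / 15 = -71.13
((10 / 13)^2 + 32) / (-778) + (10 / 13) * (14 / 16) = 165979 / 262964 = 0.63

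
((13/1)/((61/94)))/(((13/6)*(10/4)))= 1128/305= 3.70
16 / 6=8 / 3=2.67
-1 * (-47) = 47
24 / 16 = 3 / 2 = 1.50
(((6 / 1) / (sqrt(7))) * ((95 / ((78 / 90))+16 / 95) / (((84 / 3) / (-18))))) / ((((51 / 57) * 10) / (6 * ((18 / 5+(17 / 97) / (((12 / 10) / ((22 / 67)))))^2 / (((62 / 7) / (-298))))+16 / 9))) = 252510781484762553 * sqrt(7) / 13911812204375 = 48022.55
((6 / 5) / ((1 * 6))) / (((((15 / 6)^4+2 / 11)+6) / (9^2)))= 14256 / 39815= 0.36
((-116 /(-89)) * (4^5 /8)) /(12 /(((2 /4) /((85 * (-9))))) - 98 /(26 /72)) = -0.01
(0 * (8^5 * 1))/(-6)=0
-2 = -2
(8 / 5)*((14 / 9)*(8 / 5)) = 896 / 225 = 3.98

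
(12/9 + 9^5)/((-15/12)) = -708604/15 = -47240.27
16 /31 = 0.52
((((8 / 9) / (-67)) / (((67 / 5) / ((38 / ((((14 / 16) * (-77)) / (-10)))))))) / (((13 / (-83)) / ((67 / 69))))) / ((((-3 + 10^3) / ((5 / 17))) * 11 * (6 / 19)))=479408000 / 163063417449933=0.00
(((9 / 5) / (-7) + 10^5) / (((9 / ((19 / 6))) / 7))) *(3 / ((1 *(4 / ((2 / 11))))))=6045439 / 180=33585.77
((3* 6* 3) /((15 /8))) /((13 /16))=2304 /65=35.45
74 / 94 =37 / 47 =0.79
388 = 388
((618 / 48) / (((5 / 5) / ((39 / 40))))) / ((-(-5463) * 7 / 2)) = 1339 / 2039520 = 0.00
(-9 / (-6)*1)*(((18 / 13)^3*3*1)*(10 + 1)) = 288684 / 2197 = 131.40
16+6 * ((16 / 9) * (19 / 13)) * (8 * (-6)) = -9520 / 13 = -732.31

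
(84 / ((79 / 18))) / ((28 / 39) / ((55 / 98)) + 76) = 810810 / 3273839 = 0.25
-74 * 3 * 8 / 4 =-444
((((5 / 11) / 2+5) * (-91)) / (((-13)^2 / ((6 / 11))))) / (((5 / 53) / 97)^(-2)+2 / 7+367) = -422625 / 291120524266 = -0.00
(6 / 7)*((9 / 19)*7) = 54 / 19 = 2.84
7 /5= 1.40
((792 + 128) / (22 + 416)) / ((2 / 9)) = 690 / 73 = 9.45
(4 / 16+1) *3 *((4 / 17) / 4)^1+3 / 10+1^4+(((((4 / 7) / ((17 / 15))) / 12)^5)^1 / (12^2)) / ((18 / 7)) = 67182072093361 / 44181633474720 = 1.52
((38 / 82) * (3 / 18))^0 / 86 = 1 / 86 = 0.01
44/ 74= 22/ 37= 0.59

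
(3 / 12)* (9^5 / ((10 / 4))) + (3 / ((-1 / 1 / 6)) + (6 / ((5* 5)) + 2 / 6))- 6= 882221 / 150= 5881.47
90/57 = 30/19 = 1.58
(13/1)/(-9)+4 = 23/9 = 2.56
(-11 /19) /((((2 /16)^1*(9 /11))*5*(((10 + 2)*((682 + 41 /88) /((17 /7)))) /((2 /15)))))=-724064 /16174851525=-0.00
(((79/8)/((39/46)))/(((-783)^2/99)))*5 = 99935/10626876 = 0.01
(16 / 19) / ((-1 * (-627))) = 16 / 11913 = 0.00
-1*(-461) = 461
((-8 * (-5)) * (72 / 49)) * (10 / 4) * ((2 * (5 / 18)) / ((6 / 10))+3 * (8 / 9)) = 77600 / 147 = 527.89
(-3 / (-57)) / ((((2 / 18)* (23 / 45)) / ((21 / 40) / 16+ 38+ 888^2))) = 40880092581 / 55936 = 730836.90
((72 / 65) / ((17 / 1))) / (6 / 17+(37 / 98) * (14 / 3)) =1512 / 49075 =0.03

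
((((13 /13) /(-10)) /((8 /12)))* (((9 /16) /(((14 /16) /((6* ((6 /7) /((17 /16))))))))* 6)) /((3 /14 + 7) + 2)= -0.30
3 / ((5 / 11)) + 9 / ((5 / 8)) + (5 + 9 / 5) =139 / 5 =27.80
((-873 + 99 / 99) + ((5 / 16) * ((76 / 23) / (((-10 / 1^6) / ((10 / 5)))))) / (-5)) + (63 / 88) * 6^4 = 55.86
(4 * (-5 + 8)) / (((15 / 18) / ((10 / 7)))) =144 / 7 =20.57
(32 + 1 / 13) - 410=-4913 / 13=-377.92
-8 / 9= -0.89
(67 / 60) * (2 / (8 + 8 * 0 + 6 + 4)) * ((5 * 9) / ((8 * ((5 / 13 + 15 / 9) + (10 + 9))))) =871 / 26272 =0.03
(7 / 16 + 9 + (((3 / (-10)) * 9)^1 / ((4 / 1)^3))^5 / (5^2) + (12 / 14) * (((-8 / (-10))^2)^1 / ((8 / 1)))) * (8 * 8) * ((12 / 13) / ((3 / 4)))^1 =178623663208357651 / 238551040000000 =748.79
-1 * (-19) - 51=-32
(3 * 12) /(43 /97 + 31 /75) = 65475 /1558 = 42.03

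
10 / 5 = 2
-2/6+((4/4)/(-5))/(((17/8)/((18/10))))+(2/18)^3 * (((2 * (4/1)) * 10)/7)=-1056341/2168775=-0.49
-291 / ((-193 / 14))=4074 / 193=21.11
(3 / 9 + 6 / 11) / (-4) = -29 / 132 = -0.22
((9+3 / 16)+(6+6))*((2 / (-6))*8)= -113 / 2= -56.50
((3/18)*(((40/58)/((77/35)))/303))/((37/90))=500/1192103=0.00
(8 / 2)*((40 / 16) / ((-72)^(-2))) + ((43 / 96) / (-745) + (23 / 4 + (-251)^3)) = -15761405.25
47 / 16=2.94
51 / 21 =17 / 7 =2.43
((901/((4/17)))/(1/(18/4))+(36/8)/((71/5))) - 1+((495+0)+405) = 10298375/568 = 18130.94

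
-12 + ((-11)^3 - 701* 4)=-4147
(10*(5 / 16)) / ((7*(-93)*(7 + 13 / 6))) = -5 / 9548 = -0.00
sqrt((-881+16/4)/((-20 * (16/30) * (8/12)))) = 3 * sqrt(877)/8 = 11.11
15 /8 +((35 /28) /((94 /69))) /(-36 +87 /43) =169195 /91556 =1.85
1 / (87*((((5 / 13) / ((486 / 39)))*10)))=27 / 725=0.04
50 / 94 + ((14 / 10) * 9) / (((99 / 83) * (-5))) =-20432 / 12925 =-1.58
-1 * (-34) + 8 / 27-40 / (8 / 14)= -964 / 27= -35.70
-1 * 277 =-277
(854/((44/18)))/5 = 3843/55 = 69.87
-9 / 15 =-3 / 5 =-0.60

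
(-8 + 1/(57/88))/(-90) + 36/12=7879/2565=3.07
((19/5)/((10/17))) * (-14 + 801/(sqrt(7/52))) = -2261/25 + 258723 * sqrt(91)/175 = 14012.76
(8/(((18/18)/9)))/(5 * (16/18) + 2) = 324/29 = 11.17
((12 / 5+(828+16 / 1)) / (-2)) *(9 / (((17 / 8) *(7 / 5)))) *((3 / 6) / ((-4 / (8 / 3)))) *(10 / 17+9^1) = 8277792 / 2023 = 4091.84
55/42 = 1.31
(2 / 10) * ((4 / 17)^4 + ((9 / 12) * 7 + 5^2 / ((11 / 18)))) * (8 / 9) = 67856966 / 8268579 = 8.21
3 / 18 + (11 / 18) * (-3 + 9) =23 / 6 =3.83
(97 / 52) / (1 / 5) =485 / 52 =9.33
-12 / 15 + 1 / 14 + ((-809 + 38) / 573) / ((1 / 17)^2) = -5208851 / 13370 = -389.59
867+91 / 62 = 868.47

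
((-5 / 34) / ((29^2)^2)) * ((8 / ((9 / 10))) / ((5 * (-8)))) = 5 / 108213993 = 0.00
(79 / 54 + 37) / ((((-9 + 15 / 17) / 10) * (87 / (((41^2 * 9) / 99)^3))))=-838607153227345 / 431459622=-1943651.53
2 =2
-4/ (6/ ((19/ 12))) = -1.06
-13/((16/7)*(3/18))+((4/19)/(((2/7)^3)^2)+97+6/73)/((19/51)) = 533495337/421648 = 1265.26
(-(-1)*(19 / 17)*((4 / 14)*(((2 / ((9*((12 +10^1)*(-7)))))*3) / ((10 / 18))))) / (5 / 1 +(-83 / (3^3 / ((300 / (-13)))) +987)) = -6669 / 2848868330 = -0.00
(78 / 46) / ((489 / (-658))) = -8554 / 3749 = -2.28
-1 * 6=-6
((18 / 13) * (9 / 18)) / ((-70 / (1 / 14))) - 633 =-8064429 / 12740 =-633.00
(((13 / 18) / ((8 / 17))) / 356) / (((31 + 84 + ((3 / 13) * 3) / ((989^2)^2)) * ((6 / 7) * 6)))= 19240609809481151 / 2639619632883805065216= 0.00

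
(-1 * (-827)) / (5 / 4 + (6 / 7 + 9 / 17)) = 393652 / 1255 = 313.67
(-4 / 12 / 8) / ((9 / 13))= -13 / 216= -0.06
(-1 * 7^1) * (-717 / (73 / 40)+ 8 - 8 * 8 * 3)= 294784 / 73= 4038.14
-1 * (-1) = 1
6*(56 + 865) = 5526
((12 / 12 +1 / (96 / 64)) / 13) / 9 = 5 / 351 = 0.01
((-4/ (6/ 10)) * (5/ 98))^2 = 2500/ 21609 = 0.12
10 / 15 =2 / 3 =0.67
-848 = -848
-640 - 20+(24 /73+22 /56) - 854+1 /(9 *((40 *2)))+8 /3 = -555783749 /367920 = -1510.61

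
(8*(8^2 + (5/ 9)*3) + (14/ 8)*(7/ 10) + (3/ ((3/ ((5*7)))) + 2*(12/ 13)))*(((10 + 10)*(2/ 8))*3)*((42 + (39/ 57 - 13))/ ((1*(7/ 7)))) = 123926451/ 494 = 250863.26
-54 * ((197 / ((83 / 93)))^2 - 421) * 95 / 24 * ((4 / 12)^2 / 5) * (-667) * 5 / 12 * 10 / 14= 26356574484725 / 578676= 45546341.10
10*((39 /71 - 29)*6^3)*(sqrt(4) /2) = -4363200 /71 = -61453.52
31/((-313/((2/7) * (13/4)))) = -403/4382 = -0.09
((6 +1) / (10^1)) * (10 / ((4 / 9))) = 63 / 4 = 15.75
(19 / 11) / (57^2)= 0.00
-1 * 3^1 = -3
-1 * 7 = -7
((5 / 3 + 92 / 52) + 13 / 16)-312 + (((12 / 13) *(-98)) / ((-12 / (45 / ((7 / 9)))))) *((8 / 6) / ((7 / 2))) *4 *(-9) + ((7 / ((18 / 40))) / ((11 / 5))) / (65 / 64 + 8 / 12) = -4644830167 / 739024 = -6285.09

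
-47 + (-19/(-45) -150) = -8846/45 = -196.58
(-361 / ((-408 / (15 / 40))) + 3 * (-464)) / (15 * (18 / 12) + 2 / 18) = -13627215 / 221408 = -61.55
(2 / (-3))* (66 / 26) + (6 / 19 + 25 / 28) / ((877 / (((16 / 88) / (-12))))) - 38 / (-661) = -432588736051 / 264606173832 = -1.63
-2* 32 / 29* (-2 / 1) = 128 / 29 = 4.41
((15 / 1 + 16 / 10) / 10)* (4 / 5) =166 / 125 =1.33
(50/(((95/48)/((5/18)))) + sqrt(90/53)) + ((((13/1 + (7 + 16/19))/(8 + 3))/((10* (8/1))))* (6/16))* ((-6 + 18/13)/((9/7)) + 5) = 3* sqrt(530)/53 + 166697/23712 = 8.33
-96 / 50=-1.92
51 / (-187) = -3 / 11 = -0.27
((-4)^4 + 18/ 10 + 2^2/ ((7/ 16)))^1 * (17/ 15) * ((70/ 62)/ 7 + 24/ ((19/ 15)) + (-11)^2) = 4369123148/ 103075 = 42387.81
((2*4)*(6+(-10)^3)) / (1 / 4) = -31808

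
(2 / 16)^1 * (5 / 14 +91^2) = 1035.17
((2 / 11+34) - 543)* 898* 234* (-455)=535129505820 / 11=48648136892.73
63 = 63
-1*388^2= -150544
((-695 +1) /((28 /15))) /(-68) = 5205 /952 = 5.47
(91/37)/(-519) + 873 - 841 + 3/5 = 3129634/96015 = 32.60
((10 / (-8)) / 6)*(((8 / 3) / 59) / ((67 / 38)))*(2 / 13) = -380 / 462501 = -0.00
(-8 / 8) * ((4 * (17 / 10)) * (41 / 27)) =-1394 / 135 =-10.33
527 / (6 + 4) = 527 / 10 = 52.70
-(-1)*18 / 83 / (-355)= -18 / 29465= -0.00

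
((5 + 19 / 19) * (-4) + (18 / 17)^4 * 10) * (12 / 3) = -3818976 / 83521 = -45.72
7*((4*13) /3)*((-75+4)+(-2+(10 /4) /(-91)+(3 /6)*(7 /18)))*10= -2386010 /27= -88370.74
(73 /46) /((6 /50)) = 13.22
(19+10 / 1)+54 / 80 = 1187 / 40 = 29.68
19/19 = 1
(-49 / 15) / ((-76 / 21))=0.90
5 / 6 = 0.83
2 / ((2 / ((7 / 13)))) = 7 / 13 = 0.54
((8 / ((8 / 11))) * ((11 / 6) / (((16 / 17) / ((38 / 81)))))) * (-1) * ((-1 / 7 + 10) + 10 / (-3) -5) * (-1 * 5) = 390830 / 5103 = 76.59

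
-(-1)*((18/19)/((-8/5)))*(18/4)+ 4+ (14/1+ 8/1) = 3547/152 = 23.34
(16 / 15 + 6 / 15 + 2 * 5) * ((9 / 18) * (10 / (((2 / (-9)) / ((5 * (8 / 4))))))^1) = -2580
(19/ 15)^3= 6859/ 3375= 2.03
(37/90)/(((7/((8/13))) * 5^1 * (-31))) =-148/634725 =-0.00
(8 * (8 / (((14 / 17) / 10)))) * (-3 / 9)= -5440 / 21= -259.05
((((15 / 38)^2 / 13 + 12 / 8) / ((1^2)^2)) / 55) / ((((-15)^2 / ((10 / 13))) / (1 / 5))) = 9461 / 503324250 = 0.00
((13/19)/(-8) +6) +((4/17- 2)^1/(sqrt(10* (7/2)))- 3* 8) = -2749/152- 6* sqrt(35)/119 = -18.38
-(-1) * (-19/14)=-19/14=-1.36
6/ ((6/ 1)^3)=1/ 36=0.03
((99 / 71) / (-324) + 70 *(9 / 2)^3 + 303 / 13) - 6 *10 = 105366875 / 16614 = 6342.05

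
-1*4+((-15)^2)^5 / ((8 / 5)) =2883251953093 / 8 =360406494136.62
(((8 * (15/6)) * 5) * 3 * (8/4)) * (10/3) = 2000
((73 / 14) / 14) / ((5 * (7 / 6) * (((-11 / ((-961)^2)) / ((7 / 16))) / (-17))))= 3438268683 / 86240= 39868.61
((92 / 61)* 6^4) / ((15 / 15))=119232 / 61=1954.62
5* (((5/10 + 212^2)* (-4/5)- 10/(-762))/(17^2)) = -68495393/110109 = -622.07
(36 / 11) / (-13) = -36 / 143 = -0.25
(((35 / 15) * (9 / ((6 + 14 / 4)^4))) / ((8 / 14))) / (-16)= -147 / 521284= -0.00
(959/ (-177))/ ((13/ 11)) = -10549/ 2301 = -4.58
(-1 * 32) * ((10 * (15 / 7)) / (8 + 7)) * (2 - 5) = 960 / 7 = 137.14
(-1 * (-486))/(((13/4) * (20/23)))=11178/65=171.97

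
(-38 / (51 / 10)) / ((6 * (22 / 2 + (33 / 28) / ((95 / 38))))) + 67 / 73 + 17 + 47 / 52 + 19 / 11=130588673 / 6388668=20.44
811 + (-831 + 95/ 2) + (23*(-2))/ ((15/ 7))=181/ 30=6.03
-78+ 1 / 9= -701 / 9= -77.89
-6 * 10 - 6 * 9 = -114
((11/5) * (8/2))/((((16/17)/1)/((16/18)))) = 374/45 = 8.31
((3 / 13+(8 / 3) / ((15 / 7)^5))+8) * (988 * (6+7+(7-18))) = 16380.62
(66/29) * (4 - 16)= -792/29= -27.31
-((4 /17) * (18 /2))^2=-1296 /289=-4.48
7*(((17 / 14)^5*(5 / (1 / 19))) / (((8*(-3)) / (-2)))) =134886415 / 921984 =146.30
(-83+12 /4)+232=152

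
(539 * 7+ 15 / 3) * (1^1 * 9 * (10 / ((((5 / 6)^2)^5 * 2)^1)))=2055970916352 / 1953125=1052657.11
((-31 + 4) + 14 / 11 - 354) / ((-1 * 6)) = 4177 / 66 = 63.29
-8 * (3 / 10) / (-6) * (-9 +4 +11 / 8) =-29 / 20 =-1.45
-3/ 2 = -1.50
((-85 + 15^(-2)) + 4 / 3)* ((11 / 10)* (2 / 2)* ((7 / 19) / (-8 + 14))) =-5.65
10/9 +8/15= 74/45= 1.64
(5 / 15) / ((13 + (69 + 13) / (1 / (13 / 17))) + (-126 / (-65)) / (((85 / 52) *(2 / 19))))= 425 / 110889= 0.00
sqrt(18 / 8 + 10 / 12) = sqrt(111) / 6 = 1.76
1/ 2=0.50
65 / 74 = 0.88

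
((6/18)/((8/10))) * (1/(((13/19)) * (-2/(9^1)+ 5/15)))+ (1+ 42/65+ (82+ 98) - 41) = 146.13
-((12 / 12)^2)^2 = -1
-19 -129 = -148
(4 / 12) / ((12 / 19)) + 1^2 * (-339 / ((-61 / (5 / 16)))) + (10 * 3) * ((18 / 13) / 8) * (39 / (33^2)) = 2604451 / 1062864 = 2.45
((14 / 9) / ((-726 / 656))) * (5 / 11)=-22960 / 35937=-0.64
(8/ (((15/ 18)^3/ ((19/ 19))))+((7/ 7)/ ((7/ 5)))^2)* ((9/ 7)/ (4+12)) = 790173/ 686000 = 1.15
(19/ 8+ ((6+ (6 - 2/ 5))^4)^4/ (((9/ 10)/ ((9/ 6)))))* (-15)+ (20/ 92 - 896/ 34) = -51299678268432483942354590775643/ 19091796875000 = -2687001050991041614.17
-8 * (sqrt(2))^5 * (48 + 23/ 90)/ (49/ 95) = -1320272 * sqrt(2)/ 441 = -4233.89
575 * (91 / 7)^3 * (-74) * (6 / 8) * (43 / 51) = -2009870525 / 34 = -59113838.97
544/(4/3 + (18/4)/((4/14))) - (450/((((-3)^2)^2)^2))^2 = 3468734348/108945405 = 31.84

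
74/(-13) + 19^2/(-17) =-5951/221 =-26.93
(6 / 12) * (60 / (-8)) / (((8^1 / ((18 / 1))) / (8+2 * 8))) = -405 / 2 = -202.50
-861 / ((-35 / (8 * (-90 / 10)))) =-8856 / 5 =-1771.20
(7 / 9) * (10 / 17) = 70 / 153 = 0.46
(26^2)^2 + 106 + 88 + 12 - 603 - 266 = 456313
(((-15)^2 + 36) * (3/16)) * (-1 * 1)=-783/16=-48.94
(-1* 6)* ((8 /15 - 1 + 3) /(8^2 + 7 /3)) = -228 /995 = -0.23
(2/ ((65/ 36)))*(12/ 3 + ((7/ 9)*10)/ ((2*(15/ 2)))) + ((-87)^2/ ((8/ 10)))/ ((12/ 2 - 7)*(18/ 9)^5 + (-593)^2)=1380092543/ 274261260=5.03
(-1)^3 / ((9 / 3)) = -1 / 3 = -0.33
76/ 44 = 19/ 11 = 1.73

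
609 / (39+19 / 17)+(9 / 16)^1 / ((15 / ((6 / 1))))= 210129 / 13640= 15.41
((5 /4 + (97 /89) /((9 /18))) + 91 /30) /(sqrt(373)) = 0.33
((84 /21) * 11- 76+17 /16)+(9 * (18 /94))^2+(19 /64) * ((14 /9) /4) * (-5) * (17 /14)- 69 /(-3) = -28849183 /5089536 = -5.67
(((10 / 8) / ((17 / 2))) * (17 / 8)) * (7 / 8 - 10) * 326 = -929.61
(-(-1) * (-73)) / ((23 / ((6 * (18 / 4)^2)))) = -17739 / 46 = -385.63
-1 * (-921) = 921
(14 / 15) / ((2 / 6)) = 14 / 5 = 2.80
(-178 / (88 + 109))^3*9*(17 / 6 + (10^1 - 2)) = -549875820 / 7645373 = -71.92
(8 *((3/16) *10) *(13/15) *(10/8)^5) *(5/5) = 40625/1024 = 39.67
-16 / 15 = -1.07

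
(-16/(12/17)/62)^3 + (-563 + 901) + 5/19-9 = 5031310616/15282783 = 329.21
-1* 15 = -15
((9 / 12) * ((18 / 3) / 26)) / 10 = 9 / 520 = 0.02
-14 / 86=-7 / 43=-0.16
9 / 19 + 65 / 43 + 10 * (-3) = -22888 / 817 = -28.01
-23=-23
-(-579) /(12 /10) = 965 /2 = 482.50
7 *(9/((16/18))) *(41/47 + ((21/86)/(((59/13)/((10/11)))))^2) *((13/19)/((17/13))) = 383512371148179/11822972652469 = 32.44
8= 8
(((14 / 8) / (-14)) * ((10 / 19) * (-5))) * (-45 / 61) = -1125 / 4636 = -0.24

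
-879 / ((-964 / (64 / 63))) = 4688 / 5061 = 0.93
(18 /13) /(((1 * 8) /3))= 27 /52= 0.52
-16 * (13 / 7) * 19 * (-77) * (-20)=-869440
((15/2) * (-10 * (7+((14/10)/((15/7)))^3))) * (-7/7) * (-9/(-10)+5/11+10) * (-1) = -1917698363/309375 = -6198.62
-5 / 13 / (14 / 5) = -0.14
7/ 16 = 0.44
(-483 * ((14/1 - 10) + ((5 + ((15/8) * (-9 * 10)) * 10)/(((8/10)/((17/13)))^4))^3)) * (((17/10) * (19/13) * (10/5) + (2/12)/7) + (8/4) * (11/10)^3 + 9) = 283392589342349208069391330932801955285047/20325604337285010030592000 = 13942640260024039.05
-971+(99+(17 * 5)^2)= 6353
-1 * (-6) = 6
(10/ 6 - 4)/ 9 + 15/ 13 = 314/ 351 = 0.89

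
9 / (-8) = -9 / 8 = -1.12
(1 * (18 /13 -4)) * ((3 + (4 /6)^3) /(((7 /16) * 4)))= -4.93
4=4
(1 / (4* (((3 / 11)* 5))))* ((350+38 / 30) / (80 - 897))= -57959 / 735300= -0.08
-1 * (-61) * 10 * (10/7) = 6100/7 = 871.43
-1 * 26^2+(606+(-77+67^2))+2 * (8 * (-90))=2902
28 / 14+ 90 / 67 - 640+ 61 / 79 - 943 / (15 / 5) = -15088510 / 15879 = -950.22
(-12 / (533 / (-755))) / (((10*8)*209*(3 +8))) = 453 / 4901468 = 0.00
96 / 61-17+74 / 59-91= -378514 / 3599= -105.17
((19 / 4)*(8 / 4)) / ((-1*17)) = -19 / 34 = -0.56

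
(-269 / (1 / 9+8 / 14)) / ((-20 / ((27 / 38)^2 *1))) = 12354363 / 1241840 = 9.95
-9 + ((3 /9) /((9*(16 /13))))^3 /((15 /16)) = -680242283 /75582720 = -9.00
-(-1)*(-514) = -514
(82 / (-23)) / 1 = -82 / 23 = -3.57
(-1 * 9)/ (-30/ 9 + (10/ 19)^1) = 513/ 160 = 3.21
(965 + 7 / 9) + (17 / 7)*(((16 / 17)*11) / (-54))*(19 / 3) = 545924 / 567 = 962.83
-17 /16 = -1.06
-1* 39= -39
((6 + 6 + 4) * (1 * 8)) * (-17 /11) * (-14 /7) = 4352 /11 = 395.64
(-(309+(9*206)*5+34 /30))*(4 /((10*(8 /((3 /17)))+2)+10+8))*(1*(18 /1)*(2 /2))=-2586636 /1775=-1457.26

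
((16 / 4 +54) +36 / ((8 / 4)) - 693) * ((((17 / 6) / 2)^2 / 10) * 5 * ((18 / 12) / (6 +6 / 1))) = -178313 / 2304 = -77.39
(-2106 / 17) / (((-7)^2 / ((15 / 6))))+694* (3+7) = 6933.68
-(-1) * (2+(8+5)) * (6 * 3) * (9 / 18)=135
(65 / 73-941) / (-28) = 2451 / 73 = 33.58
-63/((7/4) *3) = -12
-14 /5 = -2.80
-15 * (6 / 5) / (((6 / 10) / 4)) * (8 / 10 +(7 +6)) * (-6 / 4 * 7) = 17388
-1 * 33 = -33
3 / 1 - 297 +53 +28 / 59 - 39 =-16492 / 59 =-279.53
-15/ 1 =-15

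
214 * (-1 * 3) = -642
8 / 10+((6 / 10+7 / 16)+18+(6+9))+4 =3107 / 80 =38.84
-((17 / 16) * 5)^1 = -85 / 16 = -5.31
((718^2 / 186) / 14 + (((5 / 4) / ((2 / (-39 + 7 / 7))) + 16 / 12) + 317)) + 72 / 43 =55340105 / 111972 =494.23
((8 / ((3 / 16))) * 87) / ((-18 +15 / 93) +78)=115072 / 1865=61.70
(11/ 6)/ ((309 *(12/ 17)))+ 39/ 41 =875339/ 912168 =0.96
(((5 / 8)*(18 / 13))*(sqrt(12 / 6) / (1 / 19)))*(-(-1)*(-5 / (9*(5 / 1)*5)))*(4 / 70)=-19*sqrt(2) / 910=-0.03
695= 695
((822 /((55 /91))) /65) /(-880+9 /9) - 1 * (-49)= 3946257 /80575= 48.98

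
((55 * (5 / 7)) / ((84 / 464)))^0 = 1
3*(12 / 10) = 18 / 5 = 3.60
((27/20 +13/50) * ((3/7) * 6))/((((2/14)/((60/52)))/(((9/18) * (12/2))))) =13041/130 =100.32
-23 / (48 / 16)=-23 / 3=-7.67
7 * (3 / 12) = 7 / 4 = 1.75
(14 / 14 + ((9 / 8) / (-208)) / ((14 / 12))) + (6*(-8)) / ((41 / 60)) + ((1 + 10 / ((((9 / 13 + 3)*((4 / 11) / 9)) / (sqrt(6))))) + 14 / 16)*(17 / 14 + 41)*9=153566177 / 238784 + 11409255*sqrt(6) / 448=63024.49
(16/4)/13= 4/13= 0.31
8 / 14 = 4 / 7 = 0.57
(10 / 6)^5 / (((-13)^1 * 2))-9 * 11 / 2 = -157933 / 3159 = -49.99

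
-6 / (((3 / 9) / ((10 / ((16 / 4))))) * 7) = -45 / 7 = -6.43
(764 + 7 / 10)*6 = 22941 / 5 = 4588.20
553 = 553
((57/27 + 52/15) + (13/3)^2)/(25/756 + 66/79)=7273056/259355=28.04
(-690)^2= 476100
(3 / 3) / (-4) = -1 / 4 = -0.25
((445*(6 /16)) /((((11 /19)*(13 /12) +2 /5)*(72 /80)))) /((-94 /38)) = -4016125 /55037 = -72.97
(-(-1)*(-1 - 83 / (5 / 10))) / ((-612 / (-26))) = -2171 / 306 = -7.09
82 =82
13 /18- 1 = -5 /18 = -0.28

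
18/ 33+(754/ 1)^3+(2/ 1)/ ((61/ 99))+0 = 287631576488/ 671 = 428661067.79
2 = 2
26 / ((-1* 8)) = -13 / 4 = -3.25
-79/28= -2.82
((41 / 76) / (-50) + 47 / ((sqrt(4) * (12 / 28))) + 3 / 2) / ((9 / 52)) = 8347001 / 25650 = 325.42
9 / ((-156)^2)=1 / 2704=0.00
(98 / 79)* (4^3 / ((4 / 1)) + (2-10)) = 784 / 79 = 9.92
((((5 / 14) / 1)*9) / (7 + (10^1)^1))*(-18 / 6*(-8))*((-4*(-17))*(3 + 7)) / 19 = 21600 / 133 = 162.41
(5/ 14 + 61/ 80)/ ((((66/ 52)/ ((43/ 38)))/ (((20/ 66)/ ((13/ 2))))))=43/ 924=0.05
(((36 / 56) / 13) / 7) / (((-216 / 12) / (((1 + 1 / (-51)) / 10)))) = -5 / 129948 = -0.00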